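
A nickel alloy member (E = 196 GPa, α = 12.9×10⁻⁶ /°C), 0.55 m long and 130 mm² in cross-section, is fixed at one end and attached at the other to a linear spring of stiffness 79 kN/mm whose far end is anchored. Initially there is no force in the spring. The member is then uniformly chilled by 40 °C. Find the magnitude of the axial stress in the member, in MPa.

σ ≈ 63.8 MPa (tensile)

If the spring were absent the member would shorten by αΔT L = 12.9×10⁻⁶ × 40 × 550 = 0.2838 mm.
With a force P in the spring, the elastic change of the member is PL/(AE) and that of the spring is P/k; compatibility requires their sum to equal δ_free.
P [ L/(AE) + 1/k ] = δ_free → P [ 550/(130×196×10³) + 1/(79×10³) ] = 0.2838.
P = 0.2838 / 3.424×10⁻⁵ = 8288 N.
σ = P/A = 8288/130 = 63.75 MPa.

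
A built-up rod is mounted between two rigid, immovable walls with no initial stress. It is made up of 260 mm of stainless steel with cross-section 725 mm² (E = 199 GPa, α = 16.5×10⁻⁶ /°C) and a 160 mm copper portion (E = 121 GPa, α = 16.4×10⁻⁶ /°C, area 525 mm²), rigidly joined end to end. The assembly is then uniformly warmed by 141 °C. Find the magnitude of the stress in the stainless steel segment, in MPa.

σ ≈ 311 MPa (compressive)

Free thermal expansion of the whole bar: Σ αᵢΔT Lᵢ = 16.5×10⁻⁶×141×260 + 16.4×10⁻⁶×141×160 = 0.9749 mm.
Since the ends are fixed, an axial force P builds up, equal in every segment, with P · Σ Lᵢ/(AᵢEᵢ) = δ_free.
The series flexibility is Σ Lᵢ/(AᵢEᵢ) = 260/(725×199×10³) + 160/(525×121×10³) = 4.321×10⁻⁶ mm/N.
So P = 0.9749 / 4.321×10⁻⁶ = 225.6 kN, compressive.
σ_{stainless steel} = P / A = 225600 / 725 = 311.2 MPa.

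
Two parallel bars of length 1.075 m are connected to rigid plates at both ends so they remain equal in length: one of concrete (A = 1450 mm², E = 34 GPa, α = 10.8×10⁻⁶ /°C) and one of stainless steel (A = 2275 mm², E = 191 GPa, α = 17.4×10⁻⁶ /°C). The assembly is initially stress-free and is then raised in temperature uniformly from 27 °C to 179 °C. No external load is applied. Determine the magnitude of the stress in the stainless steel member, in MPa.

The stainless steel has the larger α, so on heating it would change length more than the concrete if both were free. The rigid plates force a common final length, so the stainless steel is put into compression and the concrete into tension, with equal and opposite forces P (no external load).
Equating the net (thermal + elastic) strains gives |α₁ − α₂|·ΔT = P·[1/(A₁E₁) + 1/(A₂E₂)].
|α₁ − α₂|·ΔT = 6.6×10⁻⁶ × 152 = 0.001003.
1/(A₁E₁) + 1/(A₂E₂) = 1/(1450×34×10³) + 1/(2275×191×10³) = 2.259×10⁻⁸ N⁻¹.
So P = 0.001003 / 2.259×10⁻⁸ = 44.42 kN.
σ_{stainless steel} = P/A₂ = 44420/2275 = 19.52 MPa, compressive.

σ ≈ 19.5 MPa (compressive)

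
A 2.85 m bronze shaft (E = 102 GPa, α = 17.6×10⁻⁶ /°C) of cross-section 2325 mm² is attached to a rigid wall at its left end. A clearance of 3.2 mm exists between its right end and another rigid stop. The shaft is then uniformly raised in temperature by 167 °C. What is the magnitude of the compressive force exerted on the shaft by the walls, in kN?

Unrestrained expansion: δ_free = αΔT L = 17.6×10⁻⁶ × 167 × 2850 = 8.377 mm.
The gap closes (δ_free > 3.2 mm) and the wall then resists a further 8.377 − 3.2 = 5.177 mm of expansion.
So σ = E(δ_free − g)/L = 102×10³ × 5.177/2850 = 185.3 MPa.
Force on the wall = σA = 185.3 × 2325 mm² = 430.8 kN.

P ≈ 431 kN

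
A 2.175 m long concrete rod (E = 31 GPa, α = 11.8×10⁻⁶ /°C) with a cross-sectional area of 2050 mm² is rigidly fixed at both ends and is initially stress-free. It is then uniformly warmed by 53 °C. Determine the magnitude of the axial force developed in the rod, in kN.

Full restraint means ε = 0, so the stress is σ = EαΔT = 31×10³ × 11.8×10⁻⁶ × 53 = 19.39 MPa.
Then P = σA = 19.39 × 2050 mm² = 39.74 kN, compressive.

P ≈ 39.7 kN (compressive)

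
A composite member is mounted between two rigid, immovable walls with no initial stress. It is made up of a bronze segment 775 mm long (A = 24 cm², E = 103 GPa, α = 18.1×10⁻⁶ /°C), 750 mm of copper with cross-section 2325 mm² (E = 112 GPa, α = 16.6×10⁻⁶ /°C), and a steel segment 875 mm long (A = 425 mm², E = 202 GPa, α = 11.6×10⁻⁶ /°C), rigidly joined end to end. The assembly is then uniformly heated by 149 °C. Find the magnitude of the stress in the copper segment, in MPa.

σ ≈ 145 MPa (compressive)

If the supports were absent, the total length change would be Σ αᵢΔT Lᵢ = 18.1×10⁻⁶×149×775 + 16.6×10⁻⁶×149×750 + 11.6×10⁻⁶×149×875 = 5.457 mm.
The rigid supports impose zero overall length change; the single axial force P common to all segments must satisfy P Σ Lᵢ/(AᵢEᵢ) = δ_free.
Σ Lᵢ/(AᵢEᵢ) = 775/(2400×103×10³) + 750/(2325×112×10³) + 875/(425×202×10³) = 1.621×10⁻⁵ mm/N.
P = 5.457 / 1.621×10⁻⁵ = 336700 N = 336.7 kN, compressive.
σ_{copper} = P / A = 336700 / 2325 = 144.8 MPa.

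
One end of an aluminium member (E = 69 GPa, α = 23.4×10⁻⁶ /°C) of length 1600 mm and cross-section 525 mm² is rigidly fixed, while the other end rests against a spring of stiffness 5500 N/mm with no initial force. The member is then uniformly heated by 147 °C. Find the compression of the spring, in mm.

δ ≈ 4.43 mm

Free thermal expansion: δ_free = αΔT L = 23.4×10⁻⁶ × 147 × 1600 = 5.504 mm.
With a force P in the spring, the elastic change of the member is PL/(AE) and that of the spring is P/k; compatibility requires their sum to equal δ_free.
P [ L/(AE) + 1/k ] = δ_free → P [ 1600/(525×69×10³) + 1/(5500) ] = 5.504.
P = 5.504 / 0.000226 = 24350 N.
Spring compression = P/k = 24350/(5500) = 4.428 mm.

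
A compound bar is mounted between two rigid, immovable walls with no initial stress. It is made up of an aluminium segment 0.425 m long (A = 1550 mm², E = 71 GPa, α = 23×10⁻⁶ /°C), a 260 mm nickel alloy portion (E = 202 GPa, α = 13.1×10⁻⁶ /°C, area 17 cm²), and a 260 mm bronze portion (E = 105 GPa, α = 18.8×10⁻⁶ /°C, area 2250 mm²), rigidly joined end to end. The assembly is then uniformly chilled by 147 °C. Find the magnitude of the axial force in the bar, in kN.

P ≈ 464 kN (tensile)

With the walls removed the bar would change length by δ_free = Σ αᵢΔT Lᵢ = 23×10⁻⁶×147×425 + 13.1×10⁻⁶×147×260 + 18.8×10⁻⁶×147×260 = 2.656 mm.
The rigid supports impose zero overall length change; the single axial force P common to all segments must satisfy P Σ Lᵢ/(AᵢEᵢ) = δ_free.
The series flexibility is Σ Lᵢ/(AᵢEᵢ) = 425/(1550×71×10³) + 260/(1700×202×10³) + 260/(2250×105×10³) = 5.72×10⁻⁶ mm/N.
So P = 2.656 / 5.72×10⁻⁶ = 464.4 kN, tensile.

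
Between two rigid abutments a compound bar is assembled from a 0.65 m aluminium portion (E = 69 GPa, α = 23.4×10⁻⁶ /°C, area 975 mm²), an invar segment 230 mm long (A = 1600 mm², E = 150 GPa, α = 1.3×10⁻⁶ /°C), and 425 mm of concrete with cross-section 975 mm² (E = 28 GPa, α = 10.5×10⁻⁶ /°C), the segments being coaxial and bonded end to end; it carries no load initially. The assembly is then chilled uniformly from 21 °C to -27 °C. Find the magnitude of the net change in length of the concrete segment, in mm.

|ΔL| ≈ 0.356 mm

With the walls removed the bar would change length by δ_free = Σ αᵢΔT Lᵢ = 23.4×10⁻⁶×48×650 + 1.3×10⁻⁶×48×230 + 10.5×10⁻⁶×48×425 = 0.9586 mm.
Since the ends are fixed, an axial force P builds up, equal in every segment, with P · Σ Lᵢ/(AᵢEᵢ) = δ_free.
Σ Lᵢ/(AᵢEᵢ) = 650/(975×69×10³) + 230/(1600×150×10³) + 425/(975×28×10³) = 2.619×10⁻⁵ mm/N.
Hence P = δ_free / Σ(L/AE) = 0.9586/2.619×10⁻⁵ = 36.61 kN (tensile).
For the concrete segment, free thermal change = 10.5×10⁻⁶×48×425 = 0.2142 mm and elastic change from P = 36610×425/(975×28×10³) = 0.5699 mm; these oppose, so the net change is 0.356 mm (segment lengthens).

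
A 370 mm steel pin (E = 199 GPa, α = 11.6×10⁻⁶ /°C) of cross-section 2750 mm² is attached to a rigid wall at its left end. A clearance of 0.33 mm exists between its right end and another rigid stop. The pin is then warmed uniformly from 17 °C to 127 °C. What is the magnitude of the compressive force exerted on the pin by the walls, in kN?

P ≈ 210 kN

Unrestrained expansion: δ_free = αΔT L = 11.6×10⁻⁶ × 110 × 370 = 0.4721 mm.
This exceeds the 0.33 mm gap, so the wall pushes back. The portion of expansion that must be recovered elastically is δ_free − gap = 0.4721 − 0.33 = 0.1421 mm.
Compatibility: PL/(AE) = 0.1421 mm, so σ = P/A = E × (0.1421/370) = 76.44 MPa.
P = σA = 76.44 × 2750 = 210.2 kN.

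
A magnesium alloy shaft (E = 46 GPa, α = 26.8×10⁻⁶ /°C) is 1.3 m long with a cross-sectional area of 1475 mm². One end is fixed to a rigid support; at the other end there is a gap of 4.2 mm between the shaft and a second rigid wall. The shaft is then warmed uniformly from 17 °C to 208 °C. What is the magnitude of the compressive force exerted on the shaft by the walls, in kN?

P ≈ 128 kN

Unrestrained expansion: δ_free = αΔT L = 26.8×10⁻⁶ × 191 × 1300 = 6.654 mm.
After closing the 4.2 mm clearance, 6.654 − 4.2 = 2.454 mm of expansion remains to be suppressed by the wall.
So σ = E(δ_free − g)/L = 46×10³ × 2.454/1300 = 86.85 MPa.
Force on the wall = σA = 86.85 × 1475 mm² = 128.1 kN.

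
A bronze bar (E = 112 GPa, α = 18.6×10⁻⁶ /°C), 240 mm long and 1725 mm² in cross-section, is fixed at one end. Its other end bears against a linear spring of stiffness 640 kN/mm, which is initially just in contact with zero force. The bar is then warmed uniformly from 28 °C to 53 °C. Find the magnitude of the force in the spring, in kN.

P ≈ 39.8 kN

Free thermal expansion: δ_free = αΔT L = 18.6×10⁻⁶ × 25 × 240 = 0.1116 mm.
With a force P in the spring, the elastic change of the bar is PL/(AE) and that of the spring is P/k; compatibility requires their sum to equal δ_free.
So P = δ_free / [L/(AE) + 1/k] = 0.1116 / [ 240/(1725×112×10³) + 1/(640×10³) ].
P = 0.1116 / 2.805×10⁻⁶ = 39790 N.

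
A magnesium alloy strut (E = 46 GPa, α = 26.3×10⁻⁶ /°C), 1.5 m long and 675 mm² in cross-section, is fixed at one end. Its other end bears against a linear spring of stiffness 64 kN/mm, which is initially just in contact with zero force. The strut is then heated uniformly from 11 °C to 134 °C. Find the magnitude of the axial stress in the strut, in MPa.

Free thermal expansion: δ_free = αΔT L = 26.3×10⁻⁶ × 123 × 1500 = 4.852 mm.
With a force P in the spring, the elastic change of the strut is PL/(AE) and that of the spring is P/k; compatibility requires their sum to equal δ_free.
P [ L/(AE) + 1/k ] = δ_free → P [ 1500/(675×46×10³) + 1/(64×10³) ] = 4.852.
P = 4.852 / 6.393×10⁻⁵ = 75900 N.
σ = P/A = 75900/675 = 112.4 MPa.

σ ≈ 112 MPa (compressive)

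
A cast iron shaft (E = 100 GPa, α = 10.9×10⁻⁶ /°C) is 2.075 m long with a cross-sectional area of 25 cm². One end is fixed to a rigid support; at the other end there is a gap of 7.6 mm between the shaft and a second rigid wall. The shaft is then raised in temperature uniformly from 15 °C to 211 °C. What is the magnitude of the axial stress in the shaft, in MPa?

σ ≈ 0 MPa

Unrestrained expansion: δ_free = αΔT L = 10.9×10⁻⁶ × 196 × 2075 = 4.433 mm.
Since δ_free = 4.43 mm is less than the 7.6 mm gap, the shaft never touches the wall. No axial force develops.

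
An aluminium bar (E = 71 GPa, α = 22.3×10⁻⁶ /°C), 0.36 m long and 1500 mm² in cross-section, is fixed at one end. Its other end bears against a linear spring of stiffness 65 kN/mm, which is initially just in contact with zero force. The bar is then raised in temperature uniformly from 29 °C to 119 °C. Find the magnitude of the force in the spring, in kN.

P ≈ 38.5 kN

If the spring were absent the bar would lengthen by αΔT L = 22.3×10⁻⁶ × 90 × 360 = 0.7225 mm.
Let P be the compressive force at the spring. The bar shortens elastically by PL/(AE) and the spring compresses by P/k; together these equal δ_free.
So P = δ_free / [L/(AE) + 1/k] = 0.7225 / [ 360/(1500×71×10³) + 1/(65×10³) ].
P = 0.7225 / 1.876×10⁻⁵ = 38500 N.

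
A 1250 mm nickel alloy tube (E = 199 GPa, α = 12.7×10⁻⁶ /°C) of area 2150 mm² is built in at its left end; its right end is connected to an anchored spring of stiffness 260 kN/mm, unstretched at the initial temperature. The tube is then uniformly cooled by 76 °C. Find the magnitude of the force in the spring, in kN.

Free thermal contraction: δ_free = αΔT L = 12.7×10⁻⁶ × 76 × 1250 = 1.206 mm.
With a force P in the spring, the elastic change of the tube is PL/(AE) and that of the spring is P/k; compatibility requires their sum to equal δ_free.
P [ L/(AE) + 1/k ] = δ_free → P [ 1250/(2150×199×10³) + 1/(260×10³) ] = 1.206.
P = 1.206 / 6.768×10⁻⁶ = 178300 N.

P ≈ 178 kN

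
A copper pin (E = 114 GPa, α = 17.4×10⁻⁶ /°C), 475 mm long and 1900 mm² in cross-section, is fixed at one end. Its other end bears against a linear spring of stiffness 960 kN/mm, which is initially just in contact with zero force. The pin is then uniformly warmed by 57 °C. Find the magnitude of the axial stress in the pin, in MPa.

Free thermal expansion: δ_free = αΔT L = 17.4×10⁻⁶ × 57 × 475 = 0.4711 mm.
Let P be the compressive force at the spring. The pin shortens elastically by PL/(AE) and the spring compresses by P/k; together these equal δ_free.
So P = δ_free / [L/(AE) + 1/k] = 0.4711 / [ 475/(1900×114×10³) + 1/(960×10³) ].
P = 0.4711 / 3.235×10⁻⁶ = 145600 N.
σ = P/A = 145600/1900 = 76.65 MPa.

σ ≈ 76.7 MPa (compressive)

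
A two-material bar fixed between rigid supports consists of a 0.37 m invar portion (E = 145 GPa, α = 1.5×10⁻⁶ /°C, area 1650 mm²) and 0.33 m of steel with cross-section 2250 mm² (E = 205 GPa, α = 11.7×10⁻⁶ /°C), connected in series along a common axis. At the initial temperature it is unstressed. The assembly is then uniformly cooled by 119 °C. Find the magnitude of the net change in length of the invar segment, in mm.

With the walls removed the bar would change length by δ_free = Σ αᵢΔT Lᵢ = 1.5×10⁻⁶×119×370 + 11.7×10⁻⁶×119×330 = 0.5255 mm.
The rigid supports impose zero overall length change; the single axial force P common to all segments must satisfy P Σ Lᵢ/(AᵢEᵢ) = δ_free.
Σ Lᵢ/(AᵢEᵢ) = 370/(1650×145×10³) + 330/(2250×205×10³) = 2.262×10⁻⁶ mm/N.
So P = 0.5255 / 2.262×10⁻⁶ = 232.3 kN, tensile.
For the invar segment, free thermal change = 1.5×10⁻⁶×119×370 = 0.06605 mm and elastic change from P = 232300×370/(1650×145×10³) = 0.3593 mm; these oppose, so the net change is 0.293 mm (segment lengthens).

|ΔL| ≈ 0.293 mm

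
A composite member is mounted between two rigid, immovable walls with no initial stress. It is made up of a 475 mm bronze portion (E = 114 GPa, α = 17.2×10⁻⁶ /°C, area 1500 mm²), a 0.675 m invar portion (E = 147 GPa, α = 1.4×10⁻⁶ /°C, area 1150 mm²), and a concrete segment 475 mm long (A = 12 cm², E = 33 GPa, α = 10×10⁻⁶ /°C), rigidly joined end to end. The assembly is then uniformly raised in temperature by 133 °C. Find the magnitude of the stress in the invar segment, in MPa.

σ ≈ 85.4 MPa (compressive)

With the walls removed the bar would change length by δ_free = Σ αᵢΔT Lᵢ = 17.2×10⁻⁶×133×475 + 1.4×10⁻⁶×133×675 + 10×10⁻⁶×133×475 = 1.844 mm.
Since the ends are fixed, an axial force P builds up, equal in every segment, with P · Σ Lᵢ/(AᵢEᵢ) = δ_free.
The series flexibility is Σ Lᵢ/(AᵢEᵢ) = 475/(1500×114×10³) + 675/(1150×147×10³) + 475/(1200×33×10³) = 1.877×10⁻⁵ mm/N.
So P = 1.844 / 1.877×10⁻⁵ = 98.27 kN, compressive.
σ_{invar} = P / A = 98270 / 1150 = 85.45 MPa.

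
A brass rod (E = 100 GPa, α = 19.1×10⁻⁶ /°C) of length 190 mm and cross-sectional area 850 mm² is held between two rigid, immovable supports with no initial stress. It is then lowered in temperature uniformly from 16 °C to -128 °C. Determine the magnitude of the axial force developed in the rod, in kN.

P ≈ 234 kN (tensile)

With zero net strain, σ = E·αΔT = 100 GPa × 19.1×10⁻⁶ × 144 = 275 MPa.
P = AEαΔT = 850 × 100×10³ × 19.1×10⁻⁶ × 144 = 233.8 kN (tensile).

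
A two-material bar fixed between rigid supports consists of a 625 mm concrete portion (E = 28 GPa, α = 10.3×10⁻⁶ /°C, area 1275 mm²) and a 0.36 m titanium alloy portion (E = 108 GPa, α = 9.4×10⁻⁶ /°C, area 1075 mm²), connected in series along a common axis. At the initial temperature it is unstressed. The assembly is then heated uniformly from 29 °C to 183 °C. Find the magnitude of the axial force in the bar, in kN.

If the supports were absent, the total length change would be Σ αᵢΔT Lᵢ = 10.3×10⁻⁶×154×625 + 9.4×10⁻⁶×154×360 = 1.513 mm.
The rigid supports impose zero overall length change; the single axial force P common to all segments must satisfy P Σ Lᵢ/(AᵢEᵢ) = δ_free.
Σ Lᵢ/(AᵢEᵢ) = 625/(1275×28×10³) + 360/(1075×108×10³) = 2.061×10⁻⁵ mm/N.
P = 1.513 / 2.061×10⁻⁵ = 73400 N = 73.4 kN, compressive.

P ≈ 73.4 kN (compressive)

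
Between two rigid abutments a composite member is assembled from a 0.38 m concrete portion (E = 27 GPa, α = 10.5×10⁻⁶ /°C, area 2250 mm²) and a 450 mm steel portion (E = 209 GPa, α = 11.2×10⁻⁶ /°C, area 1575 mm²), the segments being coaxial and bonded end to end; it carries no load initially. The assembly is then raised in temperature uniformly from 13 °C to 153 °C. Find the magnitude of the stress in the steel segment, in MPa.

σ ≈ 105 MPa (compressive)

With the walls removed the bar would change length by δ_free = Σ αᵢΔT Lᵢ = 10.5×10⁻⁶×140×380 + 11.2×10⁻⁶×140×450 = 1.264 mm.
The rigid supports impose zero overall length change; the single axial force P common to all segments must satisfy P Σ Lᵢ/(AᵢEᵢ) = δ_free.
The series flexibility is Σ Lᵢ/(AᵢEᵢ) = 380/(2250×27×10³) + 450/(1575×209×10³) = 7.622×10⁻⁶ mm/N.
So P = 1.264 / 7.622×10⁻⁶ = 165.9 kN, compressive.
σ_{steel} = P / A = 165900 / 1575 = 105.3 MPa.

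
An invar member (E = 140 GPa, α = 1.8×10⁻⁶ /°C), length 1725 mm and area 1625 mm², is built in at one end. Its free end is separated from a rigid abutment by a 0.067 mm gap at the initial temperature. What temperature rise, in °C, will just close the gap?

ΔT ≈ 21.6 °C

The gap closes when αΔT L = 0.067 mm, since the member is still unstressed at that instant.
So ΔT = g/(αL) = 0.067/(1.8×10⁻⁶ × 1725) = 21.58 °C.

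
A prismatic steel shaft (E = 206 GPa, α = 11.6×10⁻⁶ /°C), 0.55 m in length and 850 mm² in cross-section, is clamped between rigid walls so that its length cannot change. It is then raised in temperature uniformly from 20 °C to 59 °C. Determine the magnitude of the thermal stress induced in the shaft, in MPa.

The supports are rigid, so the total axial strain is zero. The restrained thermal strain is ε = αΔT = 11.6×10⁻⁶ × 39 = 452.4×10⁻⁶.
σ = EαΔT = 206×10³ × 11.6×10⁻⁶ × 39 = 93.19 MPa (compressive; the shaft is trying to expand).

σ ≈ 93.2 MPa (compressive)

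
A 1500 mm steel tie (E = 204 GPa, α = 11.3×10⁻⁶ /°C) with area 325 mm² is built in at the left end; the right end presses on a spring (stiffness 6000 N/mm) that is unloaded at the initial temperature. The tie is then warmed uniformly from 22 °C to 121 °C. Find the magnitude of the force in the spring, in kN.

P ≈ 8.86 kN

The unrestrained thermal change is αΔT L = 11.3×10⁻⁶ × 99 × 1500 = 1.678 mm.
Let P be the compressive force at the spring. The tie shortens elastically by PL/(AE) and the spring compresses by P/k; together these equal δ_free.
P [ L/(AE) + 1/k ] = δ_free → P [ 1500/(325×204×10³) + 1/(6000) ] = 1.678.
P = 1.678 / 0.0001893 = 8865 N.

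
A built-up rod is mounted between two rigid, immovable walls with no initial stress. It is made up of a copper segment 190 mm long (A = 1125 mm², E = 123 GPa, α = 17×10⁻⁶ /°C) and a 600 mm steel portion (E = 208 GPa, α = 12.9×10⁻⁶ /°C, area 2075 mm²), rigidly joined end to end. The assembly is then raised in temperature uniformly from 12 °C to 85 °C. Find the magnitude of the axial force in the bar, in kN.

P ≈ 290 kN (compressive)

Free thermal expansion of the whole bar: Σ αᵢΔT Lᵢ = 17×10⁻⁶×73×190 + 12.9×10⁻⁶×73×600 = 0.8008 mm.
Since the ends are fixed, an axial force P builds up, equal in every segment, with P · Σ Lᵢ/(AᵢEᵢ) = δ_free.
Σ Lᵢ/(AᵢEᵢ) = 190/(1125×123×10³) + 600/(2075×208×10³) = 2.763×10⁻⁶ mm/N.
P = 0.8008 / 2.763×10⁻⁶ = 289800 N = 289.8 kN, compressive.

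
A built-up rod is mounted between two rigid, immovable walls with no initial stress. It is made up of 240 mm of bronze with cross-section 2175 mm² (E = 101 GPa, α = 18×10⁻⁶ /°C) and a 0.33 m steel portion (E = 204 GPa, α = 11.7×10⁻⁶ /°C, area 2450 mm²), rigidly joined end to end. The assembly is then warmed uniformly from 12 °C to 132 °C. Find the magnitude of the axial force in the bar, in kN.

Free thermal expansion of the whole bar: Σ αᵢΔT Lᵢ = 18×10⁻⁶×120×240 + 11.7×10⁻⁶×120×330 = 0.9817 mm.
The rigid supports impose zero overall length change; the single axial force P common to all segments must satisfy P Σ Lᵢ/(AᵢEᵢ) = δ_free.
Σ Lᵢ/(AᵢEᵢ) = 240/(2175×101×10³) + 330/(2450×204×10³) = 1.753×10⁻⁶ mm/N.
P = 0.9817 / 1.753×10⁻⁶ = 560100 N = 560.1 kN, compressive.

P ≈ 560 kN (compressive)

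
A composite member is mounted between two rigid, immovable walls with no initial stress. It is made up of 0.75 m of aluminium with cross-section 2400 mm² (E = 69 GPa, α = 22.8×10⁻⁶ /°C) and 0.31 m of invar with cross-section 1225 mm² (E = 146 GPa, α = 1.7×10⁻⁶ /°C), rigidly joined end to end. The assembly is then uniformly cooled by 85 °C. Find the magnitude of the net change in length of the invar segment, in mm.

|ΔL| ≈ 0.37 mm

If the supports were absent, the total length change would be Σ αᵢΔT Lᵢ = 22.8×10⁻⁶×85×750 + 1.7×10⁻⁶×85×310 = 1.498 mm.
The rigid supports impose zero overall length change; the single axial force P common to all segments must satisfy P Σ Lᵢ/(AᵢEᵢ) = δ_free.
The series flexibility is Σ Lᵢ/(AᵢEᵢ) = 750/(2400×69×10³) + 310/(1225×146×10³) = 6.262×10⁻⁶ mm/N.
So P = 1.498 / 6.262×10⁻⁶ = 239.3 kN, tensile.
For the invar segment, free thermal change = 1.7×10⁻⁶×85×310 = 0.04479 mm and elastic change from P = 239300×310/(1225×146×10³) = 0.4147 mm; these oppose, so the net change is 0.37 mm (segment lengthens).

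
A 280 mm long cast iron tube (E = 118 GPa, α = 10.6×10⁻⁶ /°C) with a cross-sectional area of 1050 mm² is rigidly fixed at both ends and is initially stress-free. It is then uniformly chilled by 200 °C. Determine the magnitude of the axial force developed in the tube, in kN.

With zero net strain, σ = E·αΔT = 118 GPa × 10.6×10⁻⁶ × 200 = 250.2 MPa.
Axial force P = σA = 250.2 × 1050 = 262700 N = 262.7 kN, tensile.

P ≈ 263 kN (tensile)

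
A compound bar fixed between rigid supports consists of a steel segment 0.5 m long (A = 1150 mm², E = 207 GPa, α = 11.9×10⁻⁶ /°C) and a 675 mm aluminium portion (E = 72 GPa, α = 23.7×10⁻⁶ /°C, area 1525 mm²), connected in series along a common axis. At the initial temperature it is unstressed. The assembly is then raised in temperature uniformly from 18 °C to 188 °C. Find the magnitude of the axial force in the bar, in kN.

Free thermal expansion of the whole bar: Σ αᵢΔT Lᵢ = 11.9×10⁻⁶×170×500 + 23.7×10⁻⁶×170×675 = 3.731 mm.
The walls prevent any net length change, so an axial force P (same in every segment) develops. Compatibility: P · Σ Lᵢ/(AᵢEᵢ) = δ_free.
The series flexibility is Σ Lᵢ/(AᵢEᵢ) = 500/(1150×207×10³) + 675/(1525×72×10³) = 8.248×10⁻⁶ mm/N.
So P = 3.731 / 8.248×10⁻⁶ = 452.4 kN, compressive.

P ≈ 452 kN (compressive)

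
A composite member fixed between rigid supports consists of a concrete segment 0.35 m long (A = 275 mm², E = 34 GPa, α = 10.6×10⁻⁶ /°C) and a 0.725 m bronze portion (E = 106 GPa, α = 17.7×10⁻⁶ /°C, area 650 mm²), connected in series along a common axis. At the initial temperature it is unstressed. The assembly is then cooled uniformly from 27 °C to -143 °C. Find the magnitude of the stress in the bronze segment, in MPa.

σ ≈ 90.2 MPa (tensile)

If the supports were absent, the total length change would be Σ αᵢΔT Lᵢ = 10.6×10⁻⁶×170×350 + 17.7×10⁻⁶×170×725 = 2.812 mm.
Since the ends are fixed, an axial force P builds up, equal in every segment, with P · Σ Lᵢ/(AᵢEᵢ) = δ_free.
The series flexibility is Σ Lᵢ/(AᵢEᵢ) = 350/(275×34×10³) + 725/(650×106×10³) = 4.796×10⁻⁵ mm/N.
So P = 2.812 / 4.796×10⁻⁵ = 58.64 kN, tensile.
σ_{bronze} = P / A = 58640 / 650 = 90.22 MPa.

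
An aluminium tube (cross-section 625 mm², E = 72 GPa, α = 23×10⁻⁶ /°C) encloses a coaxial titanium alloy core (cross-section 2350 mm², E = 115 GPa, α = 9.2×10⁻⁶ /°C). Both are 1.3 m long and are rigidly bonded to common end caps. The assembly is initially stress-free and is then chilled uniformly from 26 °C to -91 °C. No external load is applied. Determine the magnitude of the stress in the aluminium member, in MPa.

Equilibrium of a rigid end plate with no external load gives equal and opposite internal forces ±P in the two members. Since α_{aluminium} > α_{titanium alloy}, cooling drives the aluminium into tension and the titanium alloy into compression.
Compatibility of the two members (thermal + elastic change equal): (α₁ − α₂)ΔT = P·[1/(A₁E₁) + 1/(A₂E₂)].
|α₁ − α₂|·ΔT = 13.8×10⁻⁶ × 117 = 0.001615.
1/(A₁E₁) + 1/(A₂E₂) = 1/(625×72×10³) + 1/(2350×115×10³) = 2.592×10⁻⁸ N⁻¹.
So P = 0.001615 / 2.592×10⁻⁸ = 62.29 kN.
σ_{aluminium} = P/A₁ = 62290/625 = 99.66 MPa, tensile.

σ ≈ 99.7 MPa (tensile)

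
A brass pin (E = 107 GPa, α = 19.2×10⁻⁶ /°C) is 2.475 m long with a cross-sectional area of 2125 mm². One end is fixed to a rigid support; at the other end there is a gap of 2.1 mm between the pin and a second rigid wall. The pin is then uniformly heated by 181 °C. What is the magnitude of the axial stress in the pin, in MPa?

Free thermal elongation = αΔT L = 19.2×10⁻⁶ × 181 × 2475 = 8.601 mm.
This exceeds the 2.1 mm gap, so the wall pushes back. The portion of expansion that must be recovered elastically is δ_free − gap = 8.601 − 2.1 = 6.501 mm.
Compatibility: PL/(AE) = 6.501 mm, so σ = P/A = E × (6.501/2475) = 281.1 MPa.

σ ≈ 281 MPa (compressive)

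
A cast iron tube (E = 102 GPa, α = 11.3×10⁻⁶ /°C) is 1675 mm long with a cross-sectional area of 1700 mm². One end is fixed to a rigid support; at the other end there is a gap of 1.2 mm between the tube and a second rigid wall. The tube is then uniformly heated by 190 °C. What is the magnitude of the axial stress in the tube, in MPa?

σ ≈ 146 MPa (compressive)

Free thermal elongation = αΔT L = 11.3×10⁻⁶ × 190 × 1675 = 3.596 mm.
This exceeds the 1.2 mm gap, so the wall pushes back. The portion of expansion that must be recovered elastically is δ_free − gap = 3.596 − 1.2 = 2.396 mm.
Compatibility: PL/(AE) = 2.396 mm, so σ = P/A = E × (2.396/1675) = 145.9 MPa.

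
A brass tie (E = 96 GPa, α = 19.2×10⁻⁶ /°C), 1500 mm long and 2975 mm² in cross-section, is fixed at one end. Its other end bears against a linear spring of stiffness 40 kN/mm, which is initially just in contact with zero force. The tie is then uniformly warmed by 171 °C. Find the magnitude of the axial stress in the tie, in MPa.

Free thermal expansion: δ_free = αΔT L = 19.2×10⁻⁶ × 171 × 1500 = 4.925 mm.
With a force P in the spring, the elastic change of the tie is PL/(AE) and that of the spring is P/k; compatibility requires their sum to equal δ_free.
So P = δ_free / [L/(AE) + 1/k] = 4.925 / [ 1500/(2975×96×10³) + 1/(40×10³) ].
P = 4.925 / 3.025×10⁻⁵ = 162800 N.
σ = P/A = 162800/2975 = 54.72 MPa.

σ ≈ 54.7 MPa (compressive)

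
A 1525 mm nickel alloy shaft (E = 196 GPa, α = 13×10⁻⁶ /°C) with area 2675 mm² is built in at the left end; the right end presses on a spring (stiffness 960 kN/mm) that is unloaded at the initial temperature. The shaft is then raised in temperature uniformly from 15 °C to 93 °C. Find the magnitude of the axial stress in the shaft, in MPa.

Free thermal expansion: δ_free = αΔT L = 13×10⁻⁶ × 78 × 1525 = 1.546 mm.
With a force P in the spring, the elastic change of the shaft is PL/(AE) and that of the spring is P/k; compatibility requires their sum to equal δ_free.
P [ L/(AE) + 1/k ] = δ_free → P [ 1525/(2675×196×10³) + 1/(960×10³) ] = 1.546.
P = 1.546 / 3.95×10⁻⁶ = 391500 N.
σ = P/A = 391500/2675 = 146.3 MPa.

σ ≈ 146 MPa (compressive)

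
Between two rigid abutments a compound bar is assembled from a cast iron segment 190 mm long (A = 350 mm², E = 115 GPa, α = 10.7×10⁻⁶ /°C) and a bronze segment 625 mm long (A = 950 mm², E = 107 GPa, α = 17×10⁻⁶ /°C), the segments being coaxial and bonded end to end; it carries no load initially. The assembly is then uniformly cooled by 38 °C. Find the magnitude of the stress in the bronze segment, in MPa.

σ ≈ 46.6 MPa (tensile)

If the supports were absent, the total length change would be Σ αᵢΔT Lᵢ = 10.7×10⁻⁶×38×190 + 17×10⁻⁶×38×625 = 0.481 mm.
Since the ends are fixed, an axial force P builds up, equal in every segment, with P · Σ Lᵢ/(AᵢEᵢ) = δ_free.
Σ Lᵢ/(AᵢEᵢ) = 190/(350×115×10³) + 625/(950×107×10³) = 1.087×10⁻⁵ mm/N.
So P = 0.481 / 1.087×10⁻⁵ = 44.25 kN, tensile.
σ_{bronze} = P / A = 44250 / 950 = 46.58 MPa.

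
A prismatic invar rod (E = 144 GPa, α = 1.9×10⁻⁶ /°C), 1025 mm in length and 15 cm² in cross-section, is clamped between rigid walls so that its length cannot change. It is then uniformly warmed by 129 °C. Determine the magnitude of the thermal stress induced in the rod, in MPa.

σ ≈ 35.3 MPa (compressive)

Because both ends are immovable the net strain is zero, and the suppressed thermal strain is αΔT = 1.9×10⁻⁶ × 129 = 245.1×10⁻⁶.
Hence σ = E·αΔT = 144×10³ × 245.1×10⁻⁶ = 35.29 MPa, compressive.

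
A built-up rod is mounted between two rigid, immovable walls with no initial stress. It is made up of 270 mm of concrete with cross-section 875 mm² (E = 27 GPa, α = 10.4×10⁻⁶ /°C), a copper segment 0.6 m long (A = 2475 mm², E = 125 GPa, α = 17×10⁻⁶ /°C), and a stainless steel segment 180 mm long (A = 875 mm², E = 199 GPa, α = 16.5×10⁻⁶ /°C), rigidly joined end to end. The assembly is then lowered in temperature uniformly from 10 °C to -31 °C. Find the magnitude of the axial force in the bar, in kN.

P ≈ 45.5 kN (tensile)

With the walls removed the bar would change length by δ_free = Σ αᵢΔT Lᵢ = 10.4×10⁻⁶×41×270 + 17×10⁻⁶×41×600 + 16.5×10⁻⁶×41×180 = 0.6551 mm.
The rigid supports impose zero overall length change; the single axial force P common to all segments must satisfy P Σ Lᵢ/(AᵢEᵢ) = δ_free.
Σ Lᵢ/(AᵢEᵢ) = 270/(875×27×10³) + 600/(2475×125×10³) + 180/(875×199×10³) = 1.44×10⁻⁵ mm/N.
P = 0.6551 / 1.44×10⁻⁵ = 45490 N = 45.49 kN, tensile.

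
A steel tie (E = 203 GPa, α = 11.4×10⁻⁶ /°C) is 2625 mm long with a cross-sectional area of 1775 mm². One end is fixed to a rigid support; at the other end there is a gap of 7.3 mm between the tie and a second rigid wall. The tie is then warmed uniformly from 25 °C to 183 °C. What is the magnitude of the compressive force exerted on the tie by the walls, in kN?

If the wall were absent the tie would grow by αΔT L = 11.4×10⁻⁶ × 158 × 2625 = 4.728 mm.
Since δ_free = 4.73 mm is less than the 7.3 mm gap, the tie never touches the wall. No axial force develops.

P ≈ 0 kN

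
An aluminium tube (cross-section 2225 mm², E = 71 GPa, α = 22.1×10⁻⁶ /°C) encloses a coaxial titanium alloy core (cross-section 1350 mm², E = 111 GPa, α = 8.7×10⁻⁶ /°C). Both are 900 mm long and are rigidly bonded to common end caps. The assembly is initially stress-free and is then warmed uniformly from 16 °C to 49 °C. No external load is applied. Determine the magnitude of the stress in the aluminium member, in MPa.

σ ≈ 15.3 MPa (compressive)

The aluminium has the larger α, so on heating it would change length more than the titanium alloy if both were free. The rigid plates force a common final length, so the aluminium is put into compression and the titanium alloy into tension, with equal and opposite forces P (no external load).
Equating the net (thermal + elastic) strains gives |α₁ − α₂|·ΔT = P·[1/(A₁E₁) + 1/(A₂E₂)].
|α₁ − α₂|·ΔT = 13.4×10⁻⁶ × 33 = 0.0004422.
1/(A₁E₁) + 1/(A₂E₂) = 1/(2225×71×10³) + 1/(1350×111×10³) = 1.3×10⁻⁸ N⁻¹.
P = 0.0004422 / 1.3×10⁻⁸ = 34010 N = 34.01 kN.
σ_{aluminium} = P/A₁ = 34010/2225 = 15.28 MPa, compressive.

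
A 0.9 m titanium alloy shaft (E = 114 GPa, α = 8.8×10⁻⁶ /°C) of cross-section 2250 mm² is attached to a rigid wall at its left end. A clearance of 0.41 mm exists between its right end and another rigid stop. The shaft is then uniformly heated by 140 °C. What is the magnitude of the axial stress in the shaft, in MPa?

If the wall were absent the shaft would grow by αΔT L = 8.8×10⁻⁶ × 140 × 900 = 1.109 mm.
The gap closes (δ_free > 0.41 mm) and the wall then resists a further 1.109 − 0.41 = 0.6988 mm of expansion.
Compatibility: PL/(AE) = 0.6988 mm, so σ = P/A = E × (0.6988/900) = 88.51 MPa.

σ ≈ 88.5 MPa (compressive)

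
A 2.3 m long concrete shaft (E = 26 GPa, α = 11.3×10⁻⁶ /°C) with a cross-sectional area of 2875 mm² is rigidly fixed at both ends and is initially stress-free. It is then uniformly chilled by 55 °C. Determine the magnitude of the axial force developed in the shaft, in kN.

P ≈ 46.5 kN (tensile)

The ends cannot move, so σ = EαΔT = 26×10³ × 11.3×10⁻⁶ × 55 = 16.16 MPa.
Then P = σA = 16.16 × 2875 mm² = 46.46 kN, tensile.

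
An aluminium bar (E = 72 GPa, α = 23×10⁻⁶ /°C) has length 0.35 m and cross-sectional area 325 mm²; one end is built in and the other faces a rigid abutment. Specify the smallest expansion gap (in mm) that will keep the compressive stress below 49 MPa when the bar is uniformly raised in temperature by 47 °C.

g ≈ 0.14 mm

Free expansion if unrestrained: δ_free = αΔT L = 23×10⁻⁶ × 47 × 350 = 0.3783 mm.
At the allowable stress the elastic shortening the wall may impose is σL/E = 49 × 350 / (72×10³) = 0.2382 mm.
So the gap has to take up the difference, g_min = δ_free − σL/E = 0.3783 − 0.2382 = 0.1402 mm.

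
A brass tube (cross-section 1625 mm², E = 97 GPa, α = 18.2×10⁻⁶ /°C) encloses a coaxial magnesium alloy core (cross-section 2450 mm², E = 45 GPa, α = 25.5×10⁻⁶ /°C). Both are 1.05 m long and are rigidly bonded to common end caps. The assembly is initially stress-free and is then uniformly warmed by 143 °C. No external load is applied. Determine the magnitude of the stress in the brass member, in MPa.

σ ≈ 41.7 MPa (tensile)

Equilibrium of a rigid end plate with no external load gives equal and opposite internal forces ±P in the two members. Since α_{magnesium alloy} > α_{brass}, heating drives the magnesium alloy into compression and the brass into tension.
Compatibility of the two members (thermal + elastic change equal): (α₁ − α₂)ΔT = P·[1/(A₁E₁) + 1/(A₂E₂)].
|α₁ − α₂|·ΔT = 7.3×10⁻⁶ × 143 = 0.001044.
1/(A₁E₁) + 1/(A₂E₂) = 1/(1625×97×10³) + 1/(2450×45×10³) = 1.541×10⁻⁸ N⁻¹.
P = 0.001044 / 1.541×10⁻⁸ = 67720 N = 67.72 kN.
σ_{brass} = P/A₁ = 67720/1625 = 41.68 MPa, tensile.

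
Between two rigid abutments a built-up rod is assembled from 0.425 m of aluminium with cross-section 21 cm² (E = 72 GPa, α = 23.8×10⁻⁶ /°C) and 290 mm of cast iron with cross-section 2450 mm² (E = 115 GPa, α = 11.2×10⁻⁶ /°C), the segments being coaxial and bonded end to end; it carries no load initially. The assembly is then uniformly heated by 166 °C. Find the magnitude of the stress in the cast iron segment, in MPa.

σ ≈ 236 MPa (compressive)

Free thermal expansion of the whole bar: Σ αᵢΔT Lᵢ = 23.8×10⁻⁶×166×425 + 11.2×10⁻⁶×166×290 = 2.218 mm.
The rigid supports impose zero overall length change; the single axial force P common to all segments must satisfy P Σ Lᵢ/(AᵢEᵢ) = δ_free.
Σ Lᵢ/(AᵢEᵢ) = 425/(2100×72×10³) + 290/(2450×115×10³) = 3.84×10⁻⁶ mm/N.
Hence P = δ_free / Σ(L/AE) = 2.218/3.84×10⁻⁶ = 577.7 kN (compressive).
σ_{cast iron} = P / A = 577700 / 2450 = 235.8 MPa.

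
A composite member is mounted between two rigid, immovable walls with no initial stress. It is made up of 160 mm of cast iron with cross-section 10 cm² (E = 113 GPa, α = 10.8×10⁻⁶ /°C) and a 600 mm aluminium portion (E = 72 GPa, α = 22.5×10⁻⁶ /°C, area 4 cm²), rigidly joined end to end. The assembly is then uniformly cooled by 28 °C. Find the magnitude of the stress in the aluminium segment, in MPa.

σ ≈ 47.9 MPa (tensile)

If the supports were absent, the total length change would be Σ αᵢΔT Lᵢ = 10.8×10⁻⁶×28×160 + 22.5×10⁻⁶×28×600 = 0.4264 mm.
The walls prevent any net length change, so an axial force P (same in every segment) develops. Compatibility: P · Σ Lᵢ/(AᵢEᵢ) = δ_free.
The series flexibility is Σ Lᵢ/(AᵢEᵢ) = 160/(1000×113×10³) + 600/(400×72×10³) = 2.225×10⁻⁵ mm/N.
Hence P = δ_free / Σ(L/AE) = 0.4264/2.225×10⁻⁵ = 19.16 kN (tensile).
σ_{aluminium} = P / A = 19160 / 400 = 47.91 MPa.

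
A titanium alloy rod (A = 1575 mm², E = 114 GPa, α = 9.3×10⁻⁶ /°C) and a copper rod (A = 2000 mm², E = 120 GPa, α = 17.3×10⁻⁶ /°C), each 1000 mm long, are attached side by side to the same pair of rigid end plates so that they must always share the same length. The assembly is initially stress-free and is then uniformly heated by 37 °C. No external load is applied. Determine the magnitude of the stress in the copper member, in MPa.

σ ≈ 15.2 MPa (compressive)

Both members must finish at the same length. With the larger α, the copper tends to over-expand; the plates restrain it, putting the copper in compression and the titanium alloy in tension. With no external load the two internal forces are equal and opposite, magnitude P.
Equating the net (thermal + elastic) strains gives |α₁ − α₂|·ΔT = P·[1/(A₁E₁) + 1/(A₂E₂)].
|α₁ − α₂|·ΔT = 8×10⁻⁶ × 37 = 0.000296.
1/(A₁E₁) + 1/(A₂E₂) = 1/(1575×114×10³) + 1/(2000×120×10³) = 9.736×10⁻⁹ N⁻¹.
P = 0.000296 / 9.736×10⁻⁹ = 30400 N = 30.4 kN.
σ_{copper} = P/A₂ = 30400/2000 = 15.2 MPa, compressive.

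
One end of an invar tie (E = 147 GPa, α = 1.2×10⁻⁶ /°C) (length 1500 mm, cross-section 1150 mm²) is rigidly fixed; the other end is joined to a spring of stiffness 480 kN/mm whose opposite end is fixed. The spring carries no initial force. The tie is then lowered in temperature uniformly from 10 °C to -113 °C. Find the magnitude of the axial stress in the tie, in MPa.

σ ≈ 17.6 MPa (tensile)

The unrestrained thermal change is αΔT L = 1.2×10⁻⁶ × 123 × 1500 = 0.2214 mm.
With a force P in the spring, the elastic change of the tie is PL/(AE) and that of the spring is P/k; compatibility requires their sum to equal δ_free.
So P = δ_free / [L/(AE) + 1/k] = 0.2214 / [ 1500/(1150×147×10³) + 1/(480×10³) ].
P = 0.2214 / 1.096×10⁻⁵ = 20210 N.
σ = P/A = 20210/1150 = 17.57 MPa.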